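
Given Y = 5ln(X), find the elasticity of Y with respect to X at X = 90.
Elasticity = 1/ln(90) ≈ 0.2222

Elasticity = (dY/dX) · (X/Y)

dY/dX = 5/X
At X = 90: dY/dX = 1/18, Y = 5·ln(90)

Elasticity = (1/18) · (90 / (5·ln(90))) = 1/ln(90) ≈ 0.2222

Interpretation: for a small percentage change in X, the percentage change in Y is approximately 0.22 times as large.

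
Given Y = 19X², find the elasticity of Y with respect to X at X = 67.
Elasticity = 2

Elasticity = (dY/dX) · (X/Y)

dY/dX = 38·X
At X = 67: dY/dX = 2546, Y = 85291

Elasticity = 2546 · (67 / 85291) = 2

Interpretation: for a small percentage change in X, the percentage change in Y is approximately 2.00 times as large.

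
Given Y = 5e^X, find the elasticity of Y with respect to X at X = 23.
Elasticity = 23

Elasticity = (dY/dX) · (X/Y)

dY/dX = 5·e^X
At X = 23: dY/dX = 5·e^23, Y = 5·e^23

Elasticity = (5·e^23) · (23 / (5·e^23)) = 23

Interpretation: for a small percentage change in X, the percentage change in Y is approximately 23.00 times as large.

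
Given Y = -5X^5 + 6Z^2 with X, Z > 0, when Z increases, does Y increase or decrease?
Y increases

Taking the partial derivative:
∂Y/∂Z = 12Z

∂Y/∂Z = 12Z > 0 (assuming positive values)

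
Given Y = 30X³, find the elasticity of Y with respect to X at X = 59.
Elasticity = 3

Elasticity = (dY/dX) · (X/Y)

dY/dX = 90·X²
At X = 59: dY/dX = 313290, Y = 6161370

Elasticity = 313290 · (59 / 6161370) = 3

Interpretation: for a small percentage change in X, the percentage change in Y is approximately 3.00 times as large.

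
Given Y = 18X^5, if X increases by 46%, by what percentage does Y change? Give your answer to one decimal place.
563.4%

For Y = 18X^5:
If X → X(1 + 0.46)
Then Y → Y · (1 + 0.46)^5
     ≈ Y · 6.6338

Percentage change = ((1 + 0.46)^5 − 1) × 100% ≈ 563.4%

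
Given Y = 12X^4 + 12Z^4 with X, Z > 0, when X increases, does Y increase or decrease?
Y increases

Taking the partial derivative:
∂Y/∂X = 48X^3

∂Y/∂X = 48X^3 > 0 (assuming positive values)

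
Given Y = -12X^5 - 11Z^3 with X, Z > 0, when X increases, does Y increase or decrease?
Y decreases

Taking the partial derivative:
∂Y/∂X = -60X^4

∂Y/∂X = -60X^4 < 0 (assuming positive values)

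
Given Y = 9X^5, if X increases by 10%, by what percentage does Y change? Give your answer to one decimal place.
61.1%

For Y = 9X^5:
If X → X(1 + 0.1)
Then Y → Y · (1 + 0.1)^5
     ≈ Y · 1.6105

Percentage change = ((1 + 0.1)^5 − 1) × 100% ≈ 61.1%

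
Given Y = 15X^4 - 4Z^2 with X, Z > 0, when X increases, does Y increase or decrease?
Y increases

Taking the partial derivative:
∂Y/∂X = 60X^3

∂Y/∂X = 60X^3 > 0 (assuming positive values)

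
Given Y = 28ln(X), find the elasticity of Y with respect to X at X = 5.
Elasticity = 1/ln(5) ≈ 0.6213

Elasticity = (dY/dX) · (X/Y)

dY/dX = 28/X
At X = 5: dY/dX = 28/5, Y = 28·ln(5)

Elasticity = (28/5) · (5 / (28·ln(5))) = 1/ln(5) ≈ 0.6213

Interpretation: for a small percentage change in X, the percentage change in Y is approximately 0.62 times as large.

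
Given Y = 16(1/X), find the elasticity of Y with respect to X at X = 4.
Elasticity = -1

Elasticity = (dY/dX) · (X/Y)

dY/dX = -16/X²
At X = 4: dY/dX = -1, Y = 4

Elasticity = (-1) · (4 / 4) = -1

Interpretation: for a small percentage change in X, the percentage change in Y is approximately -1.00 times as large.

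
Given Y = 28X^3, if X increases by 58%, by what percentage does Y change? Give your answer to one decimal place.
294.4%

For Y = 28X^3:
If X → X(1 + 0.58)
Then Y → Y · (1 + 0.58)^3
     ≈ Y · 3.9443

Percentage change = ((1 + 0.58)^3 − 1) × 100% ≈ 294.4%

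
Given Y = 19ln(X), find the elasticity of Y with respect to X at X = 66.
Elasticity = 1/ln(66) ≈ 0.2387

Elasticity = (dY/dX) · (X/Y)

dY/dX = 19/X
At X = 66: dY/dX = 19/66, Y = 19·ln(66)

Elasticity = (19/66) · (66 / (19·ln(66))) = 1/ln(66) ≈ 0.2387

Interpretation: for a small percentage change in X, the percentage change in Y is approximately 0.24 times as large.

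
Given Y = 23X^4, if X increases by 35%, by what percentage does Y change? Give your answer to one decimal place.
232.2%

For Y = 23X^4:
If X → X(1 + 0.35)
Then Y → Y · (1 + 0.35)^4
     ≈ Y · 3.3215

Percentage change = ((1 + 0.35)^4 − 1) × 100% ≈ 232.2%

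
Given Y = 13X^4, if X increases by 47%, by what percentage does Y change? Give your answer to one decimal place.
366.9%

For Y = 13X^4:
If X → X(1 + 0.47)
Then Y → Y · (1 + 0.47)^4
     ≈ Y · 4.6695

Percentage change = ((1 + 0.47)^4 − 1) × 100% ≈ 366.9%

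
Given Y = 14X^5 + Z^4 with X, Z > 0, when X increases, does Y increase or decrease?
Y increases

Taking the partial derivative:
∂Y/∂X = 70X^4

∂Y/∂X = 70X^4 > 0 (assuming positive values)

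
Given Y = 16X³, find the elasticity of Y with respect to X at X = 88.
Elasticity = 3

Elasticity = (dY/dX) · (X/Y)

dY/dX = 48·X²
At X = 88: dY/dX = 371712, Y = 10903552

Elasticity = 371712 · (88 / 10903552) = 3

Interpretation: for a small percentage change in X, the percentage change in Y is approximately 3.00 times as large.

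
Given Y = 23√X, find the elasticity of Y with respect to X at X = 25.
Elasticity = 1/2

Elasticity = (dY/dX) · (X/Y)

dY/dX = 23/(2·√X)
At X = 25: dY/dX = 23/10, Y = 115

Elasticity = (23/10) · (25 / 115) = 1/2

Interpretation: for a small percentage change in X, the percentage change in Y is approximately 0.50 times as large.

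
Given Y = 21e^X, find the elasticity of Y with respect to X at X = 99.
Elasticity = 99

Elasticity = (dY/dX) · (X/Y)

dY/dX = 21·e^X
At X = 99: dY/dX = 21·e^99, Y = 21·e^99

Elasticity = (21·e^99) · (99 / (21·e^99)) = 99

Interpretation: for a small percentage change in X, the percentage change in Y is approximately 99.00 times as large.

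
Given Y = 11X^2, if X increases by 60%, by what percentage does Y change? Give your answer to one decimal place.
156.0%

For Y = 11X^2:
If X → X(1 + 0.6)
Then Y → Y · (1 + 0.6)^2
     = Y · 2.5600

Percentage change = ((1 + 0.6)^2 − 1) × 100% = 156.0%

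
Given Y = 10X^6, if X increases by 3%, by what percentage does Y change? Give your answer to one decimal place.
19.4%

For Y = 10X^6:
If X → X(1 + 0.03)
Then Y → Y · (1 + 0.03)^6
     ≈ Y · 1.1941

Percentage change = ((1 + 0.03)^6 − 1) × 100% ≈ 19.4%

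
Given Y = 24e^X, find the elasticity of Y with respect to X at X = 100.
Elasticity = 100

Elasticity = (dY/dX) · (X/Y)

dY/dX = 24·e^X
At X = 100: dY/dX = 24·e^100, Y = 24·e^100

Elasticity = (24·e^100) · (100 / (24·e^100)) = 100

Interpretation: for a small percentage change in X, the percentage change in Y is approximately 100.00 times as large.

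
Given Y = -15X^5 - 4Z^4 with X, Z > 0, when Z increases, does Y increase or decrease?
Y decreases

Taking the partial derivative:
∂Y/∂Z = -16Z^3

∂Y/∂Z = -16Z^3 < 0 (assuming positive values)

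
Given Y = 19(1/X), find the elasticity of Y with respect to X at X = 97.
Elasticity = -1

Elasticity = (dY/dX) · (X/Y)

dY/dX = -19/X²
At X = 97: dY/dX = -19/9409, Y = 19/97

Elasticity = (-19/9409) · (97 / (19/97)) = -1

Interpretation: for a small percentage change in X, the percentage change in Y is approximately -1.00 times as large.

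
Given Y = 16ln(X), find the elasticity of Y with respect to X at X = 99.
Elasticity = 1/ln(99) ≈ 0.2176

Elasticity = (dY/dX) · (X/Y)

dY/dX = 16/X
At X = 99: dY/dX = 16/99, Y = 16·ln(99)

Elasticity = (16/99) · (99 / (16·ln(99))) = 1/ln(99) ≈ 0.2176

Interpretation: for a small percentage change in X, the percentage change in Y is approximately 0.22 times as large.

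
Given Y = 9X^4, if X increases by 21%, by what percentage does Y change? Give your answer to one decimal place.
114.4%

For Y = 9X^4:
If X → X(1 + 0.21)
Then Y → Y · (1 + 0.21)^4
     ≈ Y · 2.1436

Percentage change = ((1 + 0.21)^4 − 1) × 100% ≈ 114.4%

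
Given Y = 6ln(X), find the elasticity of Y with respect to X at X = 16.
Elasticity = 1/ln(16) ≈ 0.3607

Elasticity = (dY/dX) · (X/Y)

dY/dX = 6/X
At X = 16: dY/dX = 3/8, Y = 6·ln(16)

Elasticity = (3/8) · (16 / (6·ln(16))) = 1/ln(16) ≈ 0.3607

Interpretation: for a small percentage change in X, the percentage change in Y is approximately 0.36 times as large.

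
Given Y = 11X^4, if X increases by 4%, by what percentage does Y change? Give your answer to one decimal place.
17.0%

For Y = 11X^4:
If X → X(1 + 0.04)
Then Y → Y · (1 + 0.04)^4
     ≈ Y · 1.1699

Percentage change = ((1 + 0.04)^4 − 1) × 100% ≈ 17.0%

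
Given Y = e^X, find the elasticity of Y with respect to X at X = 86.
Elasticity = 86

Elasticity = (dY/dX) · (X/Y)

dY/dX = e^X
At X = 86: dY/dX = e^86, Y = e^86

Elasticity = (e^86) · (86 / (e^86)) = 86

Interpretation: for a small percentage change in X, the percentage change in Y is approximately 86.00 times as large.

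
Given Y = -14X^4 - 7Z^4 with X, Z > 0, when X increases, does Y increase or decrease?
Y decreases

Taking the partial derivative:
∂Y/∂X = -56X^3

∂Y/∂X = -56X^3 < 0 (assuming positive values)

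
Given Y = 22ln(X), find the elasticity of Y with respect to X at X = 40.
Elasticity = 1/ln(40) ≈ 0.2711

Elasticity = (dY/dX) · (X/Y)

dY/dX = 22/X
At X = 40: dY/dX = 11/20, Y = 22·ln(40)

Elasticity = (11/20) · (40 / (22·ln(40))) = 1/ln(40) ≈ 0.2711

Interpretation: for a small percentage change in X, the percentage change in Y is approximately 0.27 times as large.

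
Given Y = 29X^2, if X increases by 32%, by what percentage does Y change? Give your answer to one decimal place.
74.2%

For Y = 29X^2:
If X → X(1 + 0.32)
Then Y → Y · (1 + 0.32)^2
     = Y · 1.7424

Percentage change = ((1 + 0.32)^2 − 1) × 100% ≈ 74.2%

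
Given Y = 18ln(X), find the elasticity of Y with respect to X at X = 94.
Elasticity = 1/ln(94) ≈ 0.2201

Elasticity = (dY/dX) · (X/Y)

dY/dX = 18/X
At X = 94: dY/dX = 9/47, Y = 18·ln(94)

Elasticity = (9/47) · (94 / (18·ln(94))) = 1/ln(94) ≈ 0.2201

Interpretation: for a small percentage change in X, the percentage change in Y is approximately 0.22 times as large.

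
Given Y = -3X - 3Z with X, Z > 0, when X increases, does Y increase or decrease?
Y decreases

Taking the partial derivative:
∂Y/∂X = -3

∂Y/∂X = -3 < 0 (assuming positive values)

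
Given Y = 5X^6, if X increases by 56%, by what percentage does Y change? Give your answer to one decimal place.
1341.3%

For Y = 5X^6:
If X → X(1 + 0.56)
Then Y → Y · (1 + 0.56)^6
     ≈ Y · 14.4128

Percentage change = ((1 + 0.56)^6 − 1) × 100% ≈ 1341.3%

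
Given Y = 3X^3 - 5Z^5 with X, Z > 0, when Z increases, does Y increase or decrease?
Y decreases

Taking the partial derivative:
∂Y/∂Z = -25Z^4

∂Y/∂Z = -25Z^4 < 0 (assuming positive values)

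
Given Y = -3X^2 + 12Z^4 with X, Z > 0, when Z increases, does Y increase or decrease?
Y increases

Taking the partial derivative:
∂Y/∂Z = 48Z^3

∂Y/∂Z = 48Z^3 > 0 (assuming positive values)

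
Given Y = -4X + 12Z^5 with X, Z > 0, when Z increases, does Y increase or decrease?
Y increases

Taking the partial derivative:
∂Y/∂Z = 60Z^4

∂Y/∂Z = 60Z^4 > 0 (assuming positive values)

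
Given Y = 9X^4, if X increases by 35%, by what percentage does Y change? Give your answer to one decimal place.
232.2%

For Y = 9X^4:
If X → X(1 + 0.35)
Then Y → Y · (1 + 0.35)^4
     ≈ Y · 3.3215

Percentage change = ((1 + 0.35)^4 − 1) × 100% ≈ 232.2%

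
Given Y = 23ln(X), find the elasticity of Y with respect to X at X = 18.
Elasticity = 1/ln(18) ≈ 0.3460

Elasticity = (dY/dX) · (X/Y)

dY/dX = 23/X
At X = 18: dY/dX = 23/18, Y = 23·ln(18)

Elasticity = (23/18) · (18 / (23·ln(18))) = 1/ln(18) ≈ 0.3460

Interpretation: for a small percentage change in X, the percentage change in Y is approximately 0.35 times as large.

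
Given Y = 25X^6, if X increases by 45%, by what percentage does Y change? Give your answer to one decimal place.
829.4%

For Y = 25X^6:
If X → X(1 + 0.45)
Then Y → Y · (1 + 0.45)^6
     ≈ Y · 9.2941

Percentage change = ((1 + 0.45)^6 − 1) × 100% ≈ 829.4%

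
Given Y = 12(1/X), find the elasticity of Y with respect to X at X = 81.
Elasticity = -1

Elasticity = (dY/dX) · (X/Y)

dY/dX = -12/X²
At X = 81: dY/dX = -4/2187, Y = 4/27

Elasticity = (-4/2187) · (81 / (4/27)) = -1

Interpretation: for a small percentage change in X, the percentage change in Y is approximately -1.00 times as large.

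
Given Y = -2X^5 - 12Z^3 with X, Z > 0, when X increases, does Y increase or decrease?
Y decreases

Taking the partial derivative:
∂Y/∂X = -10X^4

∂Y/∂X = -10X^4 < 0 (assuming positive values)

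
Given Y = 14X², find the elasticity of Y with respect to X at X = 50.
Elasticity = 2

Elasticity = (dY/dX) · (X/Y)

dY/dX = 28·X
At X = 50: dY/dX = 1400, Y = 35000

Elasticity = 1400 · (50 / 35000) = 2

Interpretation: for a small percentage change in X, the percentage change in Y is approximately 2.00 times as large.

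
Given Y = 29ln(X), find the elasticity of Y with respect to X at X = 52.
Elasticity = 1/ln(52) ≈ 0.2531

Elasticity = (dY/dX) · (X/Y)

dY/dX = 29/X
At X = 52: dY/dX = 29/52, Y = 29·ln(52)

Elasticity = (29/52) · (52 / (29·ln(52))) = 1/ln(52) ≈ 0.2531

Interpretation: for a small percentage change in X, the percentage change in Y is approximately 0.25 times as large.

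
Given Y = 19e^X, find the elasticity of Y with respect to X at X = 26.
Elasticity = 26

Elasticity = (dY/dX) · (X/Y)

dY/dX = 19·e^X
At X = 26: dY/dX = 19·e^26, Y = 19·e^26

Elasticity = (19·e^26) · (26 / (19·e^26)) = 26

Interpretation: for a small percentage change in X, the percentage change in Y is approximately 26.00 times as large.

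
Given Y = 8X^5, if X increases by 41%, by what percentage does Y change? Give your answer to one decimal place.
457.3%

For Y = 8X^5:
If X → X(1 + 0.41)
Then Y → Y · (1 + 0.41)^5
     ≈ Y · 5.5731

Percentage change = ((1 + 0.41)^5 − 1) × 100% ≈ 457.3%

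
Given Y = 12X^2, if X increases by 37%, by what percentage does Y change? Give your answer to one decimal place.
87.7%

For Y = 12X^2:
If X → X(1 + 0.37)
Then Y → Y · (1 + 0.37)^2
     = Y · 1.8769

Percentage change = ((1 + 0.37)^2 − 1) × 100% ≈ 87.7%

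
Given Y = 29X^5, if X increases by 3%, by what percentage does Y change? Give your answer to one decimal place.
15.9%

For Y = 29X^5:
If X → X(1 + 0.03)
Then Y → Y · (1 + 0.03)^5
     ≈ Y · 1.1593

Percentage change = ((1 + 0.03)^5 − 1) × 100% ≈ 15.9%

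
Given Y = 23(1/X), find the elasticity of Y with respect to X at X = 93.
Elasticity = -1

Elasticity = (dY/dX) · (X/Y)

dY/dX = -23/X²
At X = 93: dY/dX = -23/8649, Y = 23/93

Elasticity = (-23/8649) · (93 / (23/93)) = -1

Interpretation: for a small percentage change in X, the percentage change in Y is approximately -1.00 times as large.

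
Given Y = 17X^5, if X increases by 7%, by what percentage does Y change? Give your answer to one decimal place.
40.3%

For Y = 17X^5:
If X → X(1 + 0.07)
Then Y → Y · (1 + 0.07)^5
     ≈ Y · 1.4026

Percentage change = ((1 + 0.07)^5 − 1) × 100% ≈ 40.3%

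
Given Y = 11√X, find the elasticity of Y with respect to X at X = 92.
Elasticity = 1/2

Elasticity = (dY/dX) · (X/Y)

dY/dX = 11/(2·√X)
At X = 92: dY/dX = 11·√23/92, Y = 22·√23

Elasticity = (11·√23/92) · (92 / (22·√23)) = 1/2

Interpretation: for a small percentage change in X, the percentage change in Y is approximately 0.50 times as large.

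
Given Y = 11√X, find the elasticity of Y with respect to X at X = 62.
Elasticity = 1/2

Elasticity = (dY/dX) · (X/Y)

dY/dX = 11/(2·√X)
At X = 62: dY/dX = 11·√62/124, Y = 11·√62

Elasticity = (11·√62/124) · (62 / (11·√62)) = 1/2

Interpretation: for a small percentage change in X, the percentage change in Y is approximately 0.50 times as large.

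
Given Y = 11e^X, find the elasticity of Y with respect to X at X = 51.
Elasticity = 51

Elasticity = (dY/dX) · (X/Y)

dY/dX = 11·e^X
At X = 51: dY/dX = 11·e^51, Y = 11·e^51

Elasticity = (11·e^51) · (51 / (11·e^51)) = 51

Interpretation: for a small percentage change in X, the percentage change in Y is approximately 51.00 times as large.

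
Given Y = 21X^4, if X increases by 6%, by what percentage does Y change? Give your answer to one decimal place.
26.2%

For Y = 21X^4:
If X → X(1 + 0.06)
Then Y → Y · (1 + 0.06)^4
     ≈ Y · 1.2625

Percentage change = ((1 + 0.06)^4 − 1) × 100% ≈ 26.2%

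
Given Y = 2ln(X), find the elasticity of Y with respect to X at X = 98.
Elasticity = 1/ln(98) ≈ 0.2181

Elasticity = (dY/dX) · (X/Y)

dY/dX = 2/X
At X = 98: dY/dX = 1/49, Y = 2·ln(98)

Elasticity = (1/49) · (98 / (2·ln(98))) = 1/ln(98) ≈ 0.2181

Interpretation: for a small percentage change in X, the percentage change in Y is approximately 0.22 times as large.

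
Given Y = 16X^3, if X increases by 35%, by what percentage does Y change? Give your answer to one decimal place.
146.0%

For Y = 16X^3:
If X → X(1 + 0.35)
Then Y → Y · (1 + 0.35)^3
     ≈ Y · 2.4604

Percentage change = ((1 + 0.35)^3 − 1) × 100% ≈ 146.0%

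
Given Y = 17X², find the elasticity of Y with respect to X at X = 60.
Elasticity = 2

Elasticity = (dY/dX) · (X/Y)

dY/dX = 34·X
At X = 60: dY/dX = 2040, Y = 61200

Elasticity = 2040 · (60 / 61200) = 2

Interpretation: for a small percentage change in X, the percentage change in Y is approximately 2.00 times as large.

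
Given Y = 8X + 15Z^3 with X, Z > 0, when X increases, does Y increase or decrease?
Y increases

Taking the partial derivative:
∂Y/∂X = 8

∂Y/∂X = 8 > 0 (assuming positive values)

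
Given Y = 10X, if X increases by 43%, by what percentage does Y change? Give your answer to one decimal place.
43.0%

For Y = 10X:
If X → X(1 + 0.43)
Then Y → Y · (1 + 0.43)^1
     = Y · 1.4300

Percentage change = ((1 + 0.43)^1 − 1) × 100% = 43.0%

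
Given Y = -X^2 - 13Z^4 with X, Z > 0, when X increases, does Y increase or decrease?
Y decreases

Taking the partial derivative:
∂Y/∂X = -2X

∂Y/∂X = -2X < 0 (assuming positive values)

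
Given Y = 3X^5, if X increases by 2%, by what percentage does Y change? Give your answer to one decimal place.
10.4%

For Y = 3X^5:
If X → X(1 + 0.02)
Then Y → Y · (1 + 0.02)^5
     ≈ Y · 1.1041

Percentage change = ((1 + 0.02)^5 − 1) × 100% ≈ 10.4%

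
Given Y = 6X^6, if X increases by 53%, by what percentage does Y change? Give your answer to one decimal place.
1182.8%

For Y = 6X^6:
If X → X(1 + 0.53)
Then Y → Y · (1 + 0.53)^6
     ≈ Y · 12.8277

Percentage change = ((1 + 0.53)^6 − 1) × 100% ≈ 1182.8%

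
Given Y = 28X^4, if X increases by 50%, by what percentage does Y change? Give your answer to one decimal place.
406.3%

For Y = 28X^4:
If X → X(1 + 0.5)
Then Y → Y · (1 + 0.5)^4
     = Y · 5.0625

Percentage change = ((1 + 0.5)^4 − 1) × 100% ≈ 406.3%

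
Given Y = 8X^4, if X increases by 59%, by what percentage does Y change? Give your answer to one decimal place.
539.1%

For Y = 8X^4:
If X → X(1 + 0.59)
Then Y → Y · (1 + 0.59)^4
     ≈ Y · 6.3913

Percentage change = ((1 + 0.59)^4 − 1) × 100% ≈ 539.1%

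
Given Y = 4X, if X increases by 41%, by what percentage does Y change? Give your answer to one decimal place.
41.0%

For Y = 4X:
If X → X(1 + 0.41)
Then Y → Y · (1 + 0.41)^1
     = Y · 1.4100

Percentage change = ((1 + 0.41)^1 − 1) × 100% = 41.0%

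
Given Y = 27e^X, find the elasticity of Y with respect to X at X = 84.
Elasticity = 84

Elasticity = (dY/dX) · (X/Y)

dY/dX = 27·e^X
At X = 84: dY/dX = 27·e^84, Y = 27·e^84

Elasticity = (27·e^84) · (84 / (27·e^84)) = 84

Interpretation: for a small percentage change in X, the percentage change in Y is approximately 84.00 times as large.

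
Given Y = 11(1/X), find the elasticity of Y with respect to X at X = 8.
Elasticity = -1

Elasticity = (dY/dX) · (X/Y)

dY/dX = -11/X²
At X = 8: dY/dX = -11/64, Y = 11/8

Elasticity = (-11/64) · (8 / (11/8)) = -1

Interpretation: for a small percentage change in X, the percentage change in Y is approximately -1.00 times as large.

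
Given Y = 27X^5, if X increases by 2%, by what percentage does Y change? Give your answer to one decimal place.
10.4%

For Y = 27X^5:
If X → X(1 + 0.02)
Then Y → Y · (1 + 0.02)^5
     ≈ Y · 1.1041

Percentage change = ((1 + 0.02)^5 − 1) × 100% ≈ 10.4%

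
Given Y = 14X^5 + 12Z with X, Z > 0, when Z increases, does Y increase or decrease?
Y increases

Taking the partial derivative:
∂Y/∂Z = 12

∂Y/∂Z = 12 > 0 (assuming positive values)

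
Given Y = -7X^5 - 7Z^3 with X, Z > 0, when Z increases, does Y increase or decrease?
Y decreases

Taking the partial derivative:
∂Y/∂Z = -21Z^2

∂Y/∂Z = -21Z^2 < 0 (assuming positive values)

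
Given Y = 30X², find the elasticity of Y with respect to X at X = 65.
Elasticity = 2

Elasticity = (dY/dX) · (X/Y)

dY/dX = 60·X
At X = 65: dY/dX = 3900, Y = 126750

Elasticity = 3900 · (65 / 126750) = 2

Interpretation: for a small percentage change in X, the percentage change in Y is approximately 2.00 times as large.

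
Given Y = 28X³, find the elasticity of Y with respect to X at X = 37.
Elasticity = 3

Elasticity = (dY/dX) · (X/Y)

dY/dX = 84·X²
At X = 37: dY/dX = 114996, Y = 1418284

Elasticity = 114996 · (37 / 1418284) = 3

Interpretation: for a small percentage change in X, the percentage change in Y is approximately 3.00 times as large.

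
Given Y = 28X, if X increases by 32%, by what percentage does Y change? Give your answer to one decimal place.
32.0%

For Y = 28X:
If X → X(1 + 0.32)
Then Y → Y · (1 + 0.32)^1
     = Y · 1.3200

Percentage change = ((1 + 0.32)^1 − 1) × 100% = 32.0%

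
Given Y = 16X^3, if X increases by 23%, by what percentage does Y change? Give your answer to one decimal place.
86.1%

For Y = 16X^3:
If X → X(1 + 0.23)
Then Y → Y · (1 + 0.23)^3
     ≈ Y · 1.8609

Percentage change = ((1 + 0.23)^3 − 1) × 100% ≈ 86.1%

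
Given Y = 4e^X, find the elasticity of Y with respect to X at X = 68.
Elasticity = 68

Elasticity = (dY/dX) · (X/Y)

dY/dX = 4·e^X
At X = 68: dY/dX = 4·e^68, Y = 4·e^68

Elasticity = (4·e^68) · (68 / (4·e^68)) = 68

Interpretation: for a small percentage change in X, the percentage change in Y is approximately 68.00 times as large.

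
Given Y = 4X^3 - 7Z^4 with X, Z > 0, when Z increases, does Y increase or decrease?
Y decreases

Taking the partial derivative:
∂Y/∂Z = -28Z^3

∂Y/∂Z = -28Z^3 < 0 (assuming positive values)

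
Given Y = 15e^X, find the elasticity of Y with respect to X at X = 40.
Elasticity = 40

Elasticity = (dY/dX) · (X/Y)

dY/dX = 15·e^X
At X = 40: dY/dX = 15·e^40, Y = 15·e^40

Elasticity = (15·e^40) · (40 / (15·e^40)) = 40

Interpretation: for a small percentage change in X, the percentage change in Y is approximately 40.00 times as large.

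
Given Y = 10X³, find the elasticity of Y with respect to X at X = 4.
Elasticity = 3

Elasticity = (dY/dX) · (X/Y)

dY/dX = 30·X²
At X = 4: dY/dX = 480, Y = 640

Elasticity = 480 · (4 / 640) = 3

Interpretation: for a small percentage change in X, the percentage change in Y is approximately 3.00 times as large.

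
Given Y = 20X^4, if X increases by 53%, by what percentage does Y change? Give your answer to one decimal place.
448.0%

For Y = 20X^4:
If X → X(1 + 0.53)
Then Y → Y · (1 + 0.53)^4
     ≈ Y · 5.4798

Percentage change = ((1 + 0.53)^4 − 1) × 100% ≈ 448.0%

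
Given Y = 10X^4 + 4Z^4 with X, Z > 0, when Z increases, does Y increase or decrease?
Y increases

Taking the partial derivative:
∂Y/∂Z = 16Z^3

∂Y/∂Z = 16Z^3 > 0 (assuming positive values)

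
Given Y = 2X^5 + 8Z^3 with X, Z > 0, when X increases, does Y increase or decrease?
Y increases

Taking the partial derivative:
∂Y/∂X = 10X^4

∂Y/∂X = 10X^4 > 0 (assuming positive values)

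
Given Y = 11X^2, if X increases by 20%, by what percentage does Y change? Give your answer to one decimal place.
44.0%

For Y = 11X^2:
If X → X(1 + 0.2)
Then Y → Y · (1 + 0.2)^2
     = Y · 1.4400

Percentage change = ((1 + 0.2)^2 − 1) × 100% = 44.0%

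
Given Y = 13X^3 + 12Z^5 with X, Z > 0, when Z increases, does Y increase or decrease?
Y increases

Taking the partial derivative:
∂Y/∂Z = 60Z^4

∂Y/∂Z = 60Z^4 > 0 (assuming positive values)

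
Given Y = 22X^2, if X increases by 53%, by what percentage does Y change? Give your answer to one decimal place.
134.1%

For Y = 22X^2:
If X → X(1 + 0.53)
Then Y → Y · (1 + 0.53)^2
     = Y · 2.3409

Percentage change = ((1 + 0.53)^2 − 1) × 100% ≈ 134.1%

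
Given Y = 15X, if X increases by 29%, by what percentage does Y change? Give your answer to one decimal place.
29.0%

For Y = 15X:
If X → X(1 + 0.29)
Then Y → Y · (1 + 0.29)^1
     = Y · 1.2900

Percentage change = ((1 + 0.29)^1 − 1) × 100% = 29.0%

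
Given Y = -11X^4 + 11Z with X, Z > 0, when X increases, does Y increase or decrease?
Y decreases

Taking the partial derivative:
∂Y/∂X = -44X^3

∂Y/∂X = -44X^3 < 0 (assuming positive values)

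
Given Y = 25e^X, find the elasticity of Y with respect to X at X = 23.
Elasticity = 23

Elasticity = (dY/dX) · (X/Y)

dY/dX = 25·e^X
At X = 23: dY/dX = 25·e^23, Y = 25·e^23

Elasticity = (25·e^23) · (23 / (25·e^23)) = 23

Interpretation: for a small percentage change in X, the percentage change in Y is approximately 23.00 times as large.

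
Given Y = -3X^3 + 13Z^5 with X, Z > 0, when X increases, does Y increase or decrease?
Y decreases

Taking the partial derivative:
∂Y/∂X = -9X^2

∂Y/∂X = -9X^2 < 0 (assuming positive values)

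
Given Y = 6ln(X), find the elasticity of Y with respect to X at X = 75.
Elasticity = 1/ln(75) ≈ 0.2316

Elasticity = (dY/dX) · (X/Y)

dY/dX = 6/X
At X = 75: dY/dX = 2/25, Y = 6·ln(75)

Elasticity = (2/25) · (75 / (6·ln(75))) = 1/ln(75) ≈ 0.2316

Interpretation: for a small percentage change in X, the percentage change in Y is approximately 0.23 times as large.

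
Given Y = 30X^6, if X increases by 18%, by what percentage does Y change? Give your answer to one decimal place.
170.0%

For Y = 30X^6:
If X → X(1 + 0.18)
Then Y → Y · (1 + 0.18)^6
     ≈ Y · 2.6996

Percentage change = ((1 + 0.18)^6 − 1) × 100% ≈ 170.0%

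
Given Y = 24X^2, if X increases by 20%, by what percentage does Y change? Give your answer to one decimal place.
44.0%

For Y = 24X^2:
If X → X(1 + 0.2)
Then Y → Y · (1 + 0.2)^2
     = Y · 1.4400

Percentage change = ((1 + 0.2)^2 − 1) × 100% = 44.0%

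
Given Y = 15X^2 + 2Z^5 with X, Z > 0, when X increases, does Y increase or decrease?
Y increases

Taking the partial derivative:
∂Y/∂X = 30X

∂Y/∂X = 30X > 0 (assuming positive values)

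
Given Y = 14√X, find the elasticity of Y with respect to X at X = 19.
Elasticity = 1/2

Elasticity = (dY/dX) · (X/Y)

dY/dX = 7/√X
At X = 19: dY/dX = 7·√19/19, Y = 14·√19

Elasticity = (7·√19/19) · (19 / (14·√19)) = 1/2

Interpretation: for a small percentage change in X, the percentage change in Y is approximately 0.50 times as large.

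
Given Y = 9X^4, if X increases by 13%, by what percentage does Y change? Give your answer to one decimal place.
63.0%

For Y = 9X^4:
If X → X(1 + 0.13)
Then Y → Y · (1 + 0.13)^4
     ≈ Y · 1.6305

Percentage change = ((1 + 0.13)^4 − 1) × 100% ≈ 63.0%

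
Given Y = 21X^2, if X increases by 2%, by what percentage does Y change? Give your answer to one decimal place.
4.0%

For Y = 21X^2:
If X → X(1 + 0.02)
Then Y → Y · (1 + 0.02)^2
     = Y · 1.0404

Percentage change = ((1 + 0.02)^2 − 1) × 100% ≈ 4.0%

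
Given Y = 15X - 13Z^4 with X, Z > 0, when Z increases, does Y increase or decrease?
Y decreases

Taking the partial derivative:
∂Y/∂Z = -52Z^3

∂Y/∂Z = -52Z^3 < 0 (assuming positive values)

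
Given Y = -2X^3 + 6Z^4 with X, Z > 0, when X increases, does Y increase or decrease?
Y decreases

Taking the partial derivative:
∂Y/∂X = -6X^2

∂Y/∂X = -6X^2 < 0 (assuming positive values)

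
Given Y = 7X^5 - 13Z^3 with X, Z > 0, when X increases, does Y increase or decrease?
Y increases

Taking the partial derivative:
∂Y/∂X = 35X^4

∂Y/∂X = 35X^4 > 0 (assuming positive values)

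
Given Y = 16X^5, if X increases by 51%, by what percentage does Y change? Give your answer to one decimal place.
685.0%

For Y = 16X^5:
If X → X(1 + 0.51)
Then Y → Y · (1 + 0.51)^5
     ≈ Y · 7.8503

Percentage change = ((1 + 0.51)^5 − 1) × 100% ≈ 685.0%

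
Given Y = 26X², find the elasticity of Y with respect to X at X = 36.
Elasticity = 2

Elasticity = (dY/dX) · (X/Y)

dY/dX = 52·X
At X = 36: dY/dX = 1872, Y = 33696

Elasticity = 1872 · (36 / 33696) = 2

Interpretation: for a small percentage change in X, the percentage change in Y is approximately 2.00 times as large.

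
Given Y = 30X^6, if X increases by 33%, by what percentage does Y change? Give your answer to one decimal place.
453.5%

For Y = 30X^6:
If X → X(1 + 0.33)
Then Y → Y · (1 + 0.33)^6
     ≈ Y · 5.5349

Percentage change = ((1 + 0.33)^6 − 1) × 100% ≈ 453.5%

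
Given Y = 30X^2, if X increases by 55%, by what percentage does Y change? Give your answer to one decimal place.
140.3%

For Y = 30X^2:
If X → X(1 + 0.55)
Then Y → Y · (1 + 0.55)^2
     = Y · 2.4025

Percentage change = ((1 + 0.55)^2 − 1) × 100% ≈ 140.3%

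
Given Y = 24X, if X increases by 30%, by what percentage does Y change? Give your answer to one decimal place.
30.0%

For Y = 24X:
If X → X(1 + 0.3)
Then Y → Y · (1 + 0.3)^1
     = Y · 1.3000

Percentage change = ((1 + 0.3)^1 − 1) × 100% = 30.0%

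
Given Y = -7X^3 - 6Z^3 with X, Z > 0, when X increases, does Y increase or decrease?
Y decreases

Taking the partial derivative:
∂Y/∂X = -21X^2

∂Y/∂X = -21X^2 < 0 (assuming positive values)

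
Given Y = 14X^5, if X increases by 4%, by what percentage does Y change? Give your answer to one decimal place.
21.7%

For Y = 14X^5:
If X → X(1 + 0.04)
Then Y → Y · (1 + 0.04)^5
     ≈ Y · 1.2167

Percentage change = ((1 + 0.04)^5 − 1) × 100% ≈ 21.7%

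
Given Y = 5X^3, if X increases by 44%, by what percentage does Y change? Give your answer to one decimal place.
198.6%

For Y = 5X^3:
If X → X(1 + 0.44)
Then Y → Y · (1 + 0.44)^3
     ≈ Y · 2.9860

Percentage change = ((1 + 0.44)^3 − 1) × 100% ≈ 198.6%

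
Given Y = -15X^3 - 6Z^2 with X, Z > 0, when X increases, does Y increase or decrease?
Y decreases

Taking the partial derivative:
∂Y/∂X = -45X^2

∂Y/∂X = -45X^2 < 0 (assuming positive values)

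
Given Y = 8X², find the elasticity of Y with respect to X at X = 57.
Elasticity = 2

Elasticity = (dY/dX) · (X/Y)

dY/dX = 16·X
At X = 57: dY/dX = 912, Y = 25992

Elasticity = 912 · (57 / 25992) = 2

Interpretation: for a small percentage change in X, the percentage change in Y is approximately 2.00 times as large.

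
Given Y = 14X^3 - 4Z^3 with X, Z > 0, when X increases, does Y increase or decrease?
Y increases

Taking the partial derivative:
∂Y/∂X = 42X^2

∂Y/∂X = 42X^2 > 0 (assuming positive values)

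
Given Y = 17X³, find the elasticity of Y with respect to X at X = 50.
Elasticity = 3

Elasticity = (dY/dX) · (X/Y)

dY/dX = 51·X²
At X = 50: dY/dX = 127500, Y = 2125000

Elasticity = 127500 · (50 / 2125000) = 3

Interpretation: for a small percentage change in X, the percentage change in Y is approximately 3.00 times as large.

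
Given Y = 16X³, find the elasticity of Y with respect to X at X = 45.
Elasticity = 3

Elasticity = (dY/dX) · (X/Y)

dY/dX = 48·X²
At X = 45: dY/dX = 97200, Y = 1458000

Elasticity = 97200 · (45 / 1458000) = 3

Interpretation: for a small percentage change in X, the percentage change in Y is approximately 3.00 times as large.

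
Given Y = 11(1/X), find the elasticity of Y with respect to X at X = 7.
Elasticity = -1

Elasticity = (dY/dX) · (X/Y)

dY/dX = -11/X²
At X = 7: dY/dX = -11/49, Y = 11/7

Elasticity = (-11/49) · (7 / (11/7)) = -1

Interpretation: for a small percentage change in X, the percentage change in Y is approximately -1.00 times as large.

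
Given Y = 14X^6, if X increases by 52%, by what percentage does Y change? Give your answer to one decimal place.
1133.3%

For Y = 14X^6:
If X → X(1 + 0.52)
Then Y → Y · (1 + 0.52)^6
     ≈ Y · 12.3328

Percentage change = ((1 + 0.52)^6 − 1) × 100% ≈ 1133.3%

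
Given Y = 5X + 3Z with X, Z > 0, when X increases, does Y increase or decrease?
Y increases

Taking the partial derivative:
∂Y/∂X = 5

∂Y/∂X = 5 > 0 (assuming positive values)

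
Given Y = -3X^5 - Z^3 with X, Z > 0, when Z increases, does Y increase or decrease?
Y decreases

Taking the partial derivative:
∂Y/∂Z = -3Z^2

∂Y/∂Z = -3Z^2 < 0 (assuming positive values)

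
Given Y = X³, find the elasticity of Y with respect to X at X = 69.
Elasticity = 3

Elasticity = (dY/dX) · (X/Y)

dY/dX = 3·X²
At X = 69: dY/dX = 14283, Y = 328509

Elasticity = 14283 · (69 / 328509) = 3

Interpretation: for a small percentage change in X, the percentage change in Y is approximately 3.00 times as large.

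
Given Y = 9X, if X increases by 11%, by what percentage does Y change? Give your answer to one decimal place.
11.0%

For Y = 9X:
If X → X(1 + 0.11)
Then Y → Y · (1 + 0.11)^1
     = Y · 1.1100

Percentage change = ((1 + 0.11)^1 − 1) × 100% = 11.0%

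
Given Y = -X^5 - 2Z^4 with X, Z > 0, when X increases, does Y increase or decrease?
Y decreases

Taking the partial derivative:
∂Y/∂X = -5X^4

∂Y/∂X = -5X^4 < 0 (assuming positive values)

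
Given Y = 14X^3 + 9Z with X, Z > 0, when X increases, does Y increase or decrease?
Y increases

Taking the partial derivative:
∂Y/∂X = 42X^2

∂Y/∂X = 42X^2 > 0 (assuming positive values)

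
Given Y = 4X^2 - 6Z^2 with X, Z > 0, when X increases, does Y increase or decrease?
Y increases

Taking the partial derivative:
∂Y/∂X = 8X

∂Y/∂X = 8X > 0 (assuming positive values)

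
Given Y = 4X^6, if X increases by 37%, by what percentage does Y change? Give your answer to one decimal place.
561.2%

For Y = 4X^6:
If X → X(1 + 0.37)
Then Y → Y · (1 + 0.37)^6
     ≈ Y · 6.6119

Percentage change = ((1 + 0.37)^6 − 1) × 100% ≈ 561.2%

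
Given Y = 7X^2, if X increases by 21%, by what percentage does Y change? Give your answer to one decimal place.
46.4%

For Y = 7X^2:
If X → X(1 + 0.21)
Then Y → Y · (1 + 0.21)^2
     = Y · 1.4641

Percentage change = ((1 + 0.21)^2 − 1) × 100% ≈ 46.4%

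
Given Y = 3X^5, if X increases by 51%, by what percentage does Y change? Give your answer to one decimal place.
685.0%

For Y = 3X^5:
If X → X(1 + 0.51)
Then Y → Y · (1 + 0.51)^5
     ≈ Y · 7.8503

Percentage change = ((1 + 0.51)^5 − 1) × 100% ≈ 685.0%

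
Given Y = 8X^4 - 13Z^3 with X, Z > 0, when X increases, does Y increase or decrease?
Y increases

Taking the partial derivative:
∂Y/∂X = 32X^3

∂Y/∂X = 32X^3 > 0 (assuming positive values)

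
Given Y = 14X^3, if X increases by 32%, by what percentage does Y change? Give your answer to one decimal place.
130.0%

For Y = 14X^3:
If X → X(1 + 0.32)
Then Y → Y · (1 + 0.32)^3
     ≈ Y · 2.3000

Percentage change = ((1 + 0.32)^3 − 1) × 100% ≈ 130.0%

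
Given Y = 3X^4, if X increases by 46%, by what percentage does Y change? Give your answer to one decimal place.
354.4%

For Y = 3X^4:
If X → X(1 + 0.46)
Then Y → Y · (1 + 0.46)^4
     ≈ Y · 4.5437

Percentage change = ((1 + 0.46)^4 − 1) × 100% ≈ 354.4%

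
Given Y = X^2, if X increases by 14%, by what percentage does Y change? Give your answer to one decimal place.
30.0%

For Y = X^2:
If X → X(1 + 0.14)
Then Y → Y · (1 + 0.14)^2
     = Y · 1.2996

Percentage change = ((1 + 0.14)^2 − 1) × 100% ≈ 30.0%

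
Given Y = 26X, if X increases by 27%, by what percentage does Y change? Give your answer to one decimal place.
27.0%

For Y = 26X:
If X → X(1 + 0.27)
Then Y → Y · (1 + 0.27)^1
     = Y · 1.2700

Percentage change = ((1 + 0.27)^1 − 1) × 100% = 27.0%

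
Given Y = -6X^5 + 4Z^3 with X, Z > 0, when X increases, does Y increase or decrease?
Y decreases

Taking the partial derivative:
∂Y/∂X = -30X^4

∂Y/∂X = -30X^4 < 0 (assuming positive values)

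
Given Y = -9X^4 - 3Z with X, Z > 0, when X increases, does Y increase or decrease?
Y decreases

Taking the partial derivative:
∂Y/∂X = -36X^3

∂Y/∂X = -36X^3 < 0 (assuming positive values)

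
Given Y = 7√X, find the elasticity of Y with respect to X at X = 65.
Elasticity = 1/2

Elasticity = (dY/dX) · (X/Y)

dY/dX = 7/(2·√X)
At X = 65: dY/dX = 7·√65/130, Y = 7·√65

Elasticity = (7·√65/130) · (65 / (7·√65)) = 1/2

Interpretation: for a small percentage change in X, the percentage change in Y is approximately 0.50 times as large.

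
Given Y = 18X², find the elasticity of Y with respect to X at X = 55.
Elasticity = 2

Elasticity = (dY/dX) · (X/Y)

dY/dX = 36·X
At X = 55: dY/dX = 1980, Y = 54450

Elasticity = 1980 · (55 / 54450) = 2

Interpretation: for a small percentage change in X, the percentage change in Y is approximately 2.00 times as large.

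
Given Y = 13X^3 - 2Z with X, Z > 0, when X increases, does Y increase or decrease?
Y increases

Taking the partial derivative:
∂Y/∂X = 39X^2

∂Y/∂X = 39X^2 > 0 (assuming positive values)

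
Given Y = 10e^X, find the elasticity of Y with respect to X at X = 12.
Elasticity = 12

Elasticity = (dY/dX) · (X/Y)

dY/dX = 10·e^X
At X = 12: dY/dX = 10·e^12, Y = 10·e^12

Elasticity = (10·e^12) · (12 / (10·e^12)) = 12

Interpretation: for a small percentage change in X, the percentage change in Y is approximately 12.00 times as large.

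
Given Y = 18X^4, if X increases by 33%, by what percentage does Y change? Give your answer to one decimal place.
212.9%

For Y = 18X^4:
If X → X(1 + 0.33)
Then Y → Y · (1 + 0.33)^4
     ≈ Y · 3.1290

Percentage change = ((1 + 0.33)^4 − 1) × 100% ≈ 212.9%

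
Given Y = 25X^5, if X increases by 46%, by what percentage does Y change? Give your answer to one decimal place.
563.4%

For Y = 25X^5:
If X → X(1 + 0.46)
Then Y → Y · (1 + 0.46)^5
     ≈ Y · 6.6338

Percentage change = ((1 + 0.46)^5 − 1) × 100% ≈ 563.4%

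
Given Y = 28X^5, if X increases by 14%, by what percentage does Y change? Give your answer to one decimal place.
92.5%

For Y = 28X^5:
If X → X(1 + 0.14)
Then Y → Y · (1 + 0.14)^5
     ≈ Y · 1.9254

Percentage change = ((1 + 0.14)^5 − 1) × 100% ≈ 92.5%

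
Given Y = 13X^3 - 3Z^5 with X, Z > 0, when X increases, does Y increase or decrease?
Y increases

Taking the partial derivative:
∂Y/∂X = 39X^2

∂Y/∂X = 39X^2 > 0 (assuming positive values)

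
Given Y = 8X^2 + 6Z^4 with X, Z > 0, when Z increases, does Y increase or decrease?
Y increases

Taking the partial derivative:
∂Y/∂Z = 24Z^3

∂Y/∂Z = 24Z^3 > 0 (assuming positive values)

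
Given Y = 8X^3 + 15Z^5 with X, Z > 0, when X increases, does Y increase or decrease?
Y increases

Taking the partial derivative:
∂Y/∂X = 24X^2

∂Y/∂X = 24X^2 > 0 (assuming positive values)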